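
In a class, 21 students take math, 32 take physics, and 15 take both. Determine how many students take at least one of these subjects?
38
|A∪B| = |A|+|B|-|A∩B| = 21+32-15 = 38.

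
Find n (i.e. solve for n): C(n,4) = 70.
8

Solution: C(n,4) = n(n−1)(n−2)(n−3)/4! is increasing in n, and n(n−1)(n−2)(n−3) = 4!·70 = 1,680 ≈ (n−1.5)^4 gives n ≈ 7.9. Check: C(6,4) = 15, C(7,4) = 35, C(8,4) = 70 ✓. So n = 8.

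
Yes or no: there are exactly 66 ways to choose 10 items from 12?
C(12,10) = 66.
Final answer: Yes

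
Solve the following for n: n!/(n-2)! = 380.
20

Explanation: n!/(n-2)! = n×(n-1), a product of 2 consecutive integers ≈ (n−0.5)^2. 380^(1/2) + 0.5 ≈ 20.0; check n = 20: 20×19 = 380 ✓. So n = 20.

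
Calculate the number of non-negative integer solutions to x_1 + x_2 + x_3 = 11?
78

Reasoning: C(11+3-1, 3-1) = 78.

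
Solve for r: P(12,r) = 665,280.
6
P(12,r) = 12·11·…·(12−r+1), a product of r factors. Multiplying down from 12: 12 = 12; 12·11 = 132; 12·11·10 = 1,320; 12·11·10·9 = 11,880; 12·11·10·9·8 = 95,040; 12·11·10·9·8·7 = 665,280 ✓ (6 factors). So r = 6.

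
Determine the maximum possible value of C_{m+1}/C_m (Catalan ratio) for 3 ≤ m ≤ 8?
C_{m+1}/C_m = 2(2m+1)/(m+2), which increases with m. Maximum at m = 8: 2·17/10 = 17/5.

Answer: 17/5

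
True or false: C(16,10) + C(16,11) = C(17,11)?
True

Solution: Pascal's identity C(n,k) + C(n,k+1) = C(n+1,k+1): 8,008 + 4,368 = 12,376 = C(17,11).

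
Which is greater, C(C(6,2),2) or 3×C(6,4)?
C(C(6,2),2)

C(C(6,2),2)=105, 3×C(6,4)=45.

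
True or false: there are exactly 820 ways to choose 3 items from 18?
False

Explanation: C(18,3) = 816 ≠ 820.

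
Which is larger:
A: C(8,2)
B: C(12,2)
B
A=C(8,2)=28, B=C(12,2)=66.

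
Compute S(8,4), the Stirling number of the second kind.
1,701

Solution: Using the Stirling recurrence: S(n,k) = k·S(n-1,k) + S(n-1,k-1)
S(8,4) = 4·S(7,4) + S(7,3)
         = 4·350 + 301
         = 1400 + 301
         = 1,701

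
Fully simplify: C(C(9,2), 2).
630

Solution: C(9,2) = 36, then C(36, 2) = 630.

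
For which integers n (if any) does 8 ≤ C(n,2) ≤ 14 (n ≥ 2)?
C(4,2)=6; C(5,2)=10; C(6,2)=15. So valid n = 5.

Answer: 5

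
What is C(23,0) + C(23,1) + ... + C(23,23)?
Sum of binomial coefficients = 2^23 = 8,388,608.

Answer: 8,388,608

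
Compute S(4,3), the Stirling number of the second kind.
Using the Stirling recurrence: S(n,k) = k·S(n-1,k) + S(n-1,k-1)
S(4,3) = 3·S(3,3) + S(3,2)
         = 3·1 + 3
         = 3 + 3
         = 6

Answer: 6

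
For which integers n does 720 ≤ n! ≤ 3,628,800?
6, 7, 8, 9, 10

Explanation: n! is strictly increasing; 6! = 720 and 10! = 3,628,800, so valid n = 6, 7, 8, 9, 10.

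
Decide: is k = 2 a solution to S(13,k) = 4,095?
Yes

Working:
S(13,2) = 2·S(12,2) + S(12,1) = 2·2,047 + 1 = 4,095, which equals 4,095.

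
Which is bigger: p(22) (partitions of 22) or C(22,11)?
Pentagonal recurrence p(n) = p(n−1) + p(n−2) − p(n−5) − p(n−7) + …: p(22) = p(21) + p(20) − p(17) − p(15) + p(10) + p(7) − p(0) = 792 + 627 − 297 − 176 + 42 + 15 − 1 = 1,002; C(22,11) = 705,432.
Final answer: C(22,11)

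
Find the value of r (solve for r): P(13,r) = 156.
P(13,r) = 13·12·…·(13−r+1), a product of r factors. Multiplying down from 13: 13 = 13; 13·12 = 156 ✓ (2 factors). So r = 2.

Answer: 2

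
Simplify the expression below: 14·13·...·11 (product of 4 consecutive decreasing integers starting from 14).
24,024

Reasoning: This is P(14,4) = 14!/(10)! = 24,024.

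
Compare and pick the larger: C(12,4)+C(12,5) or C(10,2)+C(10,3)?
C(12,4)+C(12,5)

Working:
First=1,287, Second=165.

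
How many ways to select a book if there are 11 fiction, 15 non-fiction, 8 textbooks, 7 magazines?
41

Working:
By the addition principle: 11 + 15 + 8 + 7 = 41.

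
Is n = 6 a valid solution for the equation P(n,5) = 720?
Yes

Reasoning: P(6,5) = 6·5·4·3·2 = 720, which equals 720.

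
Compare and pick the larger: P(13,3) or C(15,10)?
C(15,10)
P(13,3)=1,716, C(15,10)=3,003.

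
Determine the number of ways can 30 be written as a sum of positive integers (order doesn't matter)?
5,604

Solution: Pentagonal recurrence p(n) = p(n−1) + p(n−2) − p(n−5) − p(n−7) + …: p(30) = p(29) + p(28) − p(25) − p(23) + p(18) + p(15) − p(8) − p(4) = 4,565 + 3,718 − 1,958 − 1,255 + 385 + 176 − 22 − 5 = 5,604.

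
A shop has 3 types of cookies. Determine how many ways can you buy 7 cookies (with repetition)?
36

Stars and bars: C(7+3-1, 7) = C(9, 7) = 36.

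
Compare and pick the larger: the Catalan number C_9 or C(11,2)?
C_9

Reasoning: C_9 = C(18,9)/(9+1) = 48,620/10 = 4,862; C(11,2) = 55.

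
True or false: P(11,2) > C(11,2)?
True

Explanation: P(11,2) = 110 and C(11,2) = 55; P(n,r) = r! × C(n,r) so P > C whenever r ≥ 2.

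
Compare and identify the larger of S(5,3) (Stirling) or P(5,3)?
P(5,3)

S(5,3) = 3·S(4,3) + S(4,2) = 3·6 + 7 = 25; P(5,3) = 60.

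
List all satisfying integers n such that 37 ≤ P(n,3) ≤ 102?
5

P(4,3)=24; P(5,3)=60; P(6,3)=120. So valid n = 5.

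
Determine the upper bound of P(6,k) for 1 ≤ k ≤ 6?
720
P(6,k) increases in k, so maximum at k = 6: 6! = 720.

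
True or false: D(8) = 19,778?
False

Derangements of 8 elements: D(8) = (8-1)·[D(7) + D(6)] = 7·[1,854 + 265] = 14,833.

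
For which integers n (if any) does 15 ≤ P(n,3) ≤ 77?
4, 5

Reasoning: P(3,3)=6; P(4,3)=24; P(5,3)=60; P(6,3)=120. So valid n = 4, 5.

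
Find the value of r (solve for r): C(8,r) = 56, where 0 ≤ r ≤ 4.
C(8,r) is increasing for 0 ≤ r ≤ 4. Stepping up (C(8,r+1) = C(8,r)·(8−r)/(r+1)): C(8,1) = 8, C(8,2) = 28, C(8,3) = 56 ✓. So r = 3.
Final answer: 3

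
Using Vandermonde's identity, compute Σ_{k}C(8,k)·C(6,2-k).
= C(8+6,2) = C(14,2) = 91.
Final answer: 91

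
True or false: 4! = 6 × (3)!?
False

Solution: 4! = 4 × 3! = 24, but 6 × 3! = 36.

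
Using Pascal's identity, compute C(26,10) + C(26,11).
13,037,895

Reasoning: C(26,10) + C(26,11) = C(27,11) = 13,037,895.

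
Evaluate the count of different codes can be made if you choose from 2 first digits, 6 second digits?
12

Working:
By the multiplication principle: 2 × 6 = 12.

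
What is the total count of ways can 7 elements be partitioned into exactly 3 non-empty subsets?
301
This equals S(7,3), the Stirling number of the 2nd kind.
Using the Stirling recurrence: S(n,k) = k·S(n-1,k) + S(n-1,k-1)
S(7,3) = 3·S(6,3) + S(6,2)
         = 3·90 + 31
         = 270 + 31
         = 301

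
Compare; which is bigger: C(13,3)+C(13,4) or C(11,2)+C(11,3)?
C(13,3)+C(13,4)
First=1,001, Second=220.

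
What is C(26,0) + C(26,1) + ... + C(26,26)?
67,108,864

Solution: Sum of binomial coefficients = 2^26 = 67,108,864.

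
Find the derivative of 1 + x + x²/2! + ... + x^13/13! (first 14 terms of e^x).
1 + x + x²/2! + ... + x^12/12!

Differentiating term by term gives the first 13 terms of e^x.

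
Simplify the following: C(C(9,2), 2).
630
C(9,2) = 36, then C(36, 2) = 630.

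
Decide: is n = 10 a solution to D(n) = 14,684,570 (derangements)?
No

D(10) = (10-1)·[D(9) + D(8)] = 9·[133,496 + 14,833] = 1,334,961, which does not equal 14,684,570.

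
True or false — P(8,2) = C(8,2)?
False
P(8,2) = 56 but C(8,2) = 28; they differ by a factor of 2! = 2, so the statement does not hold.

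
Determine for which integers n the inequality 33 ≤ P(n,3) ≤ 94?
5
P(4,3)=24; P(5,3)=60; P(6,3)=120. So valid n = 5.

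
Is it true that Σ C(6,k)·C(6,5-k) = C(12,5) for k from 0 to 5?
True

Working:
Vandermonde's identity gives C(12,5) = 792; RHS C(12,5) = 792.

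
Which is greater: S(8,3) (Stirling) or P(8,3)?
S(8,3) = 3·S(7,3) + S(7,2) = 3·301 + 63 = 966; P(8,3) = 336.
Final answer: S(8,3)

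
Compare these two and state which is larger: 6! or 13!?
13!

6!=720, 13!=6,227,020,800. 13! > 6!.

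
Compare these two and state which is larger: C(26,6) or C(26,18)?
C(26,6)=230,230, C(26,18)=1,562,275.
Final answer: C(26,18)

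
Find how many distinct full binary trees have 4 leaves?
5

Solution: Using the Catalan number formula: C_n = C(2n, n) / (n+1)
C_3 = C(6, 3) / (3+1)
     = 20 / 4
     = 5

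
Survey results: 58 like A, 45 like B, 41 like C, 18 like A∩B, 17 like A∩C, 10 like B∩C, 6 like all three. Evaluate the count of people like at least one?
|A∪B∪C| = 58+45+41-18-17-10+6 = 105.
Final answer: 105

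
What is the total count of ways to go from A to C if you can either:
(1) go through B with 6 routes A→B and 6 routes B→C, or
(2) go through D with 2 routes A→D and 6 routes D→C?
48

Working:
Route via B: 6×6=36. Route via D: 2×6=12. Total: 48.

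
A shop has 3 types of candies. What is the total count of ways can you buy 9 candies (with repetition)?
Stars and bars: C(9+3-1, 9) = C(11, 9) = 55.
Final answer: 55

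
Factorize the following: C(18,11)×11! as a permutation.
P(18,11)

Solution: C(18,11)×11! = [18!/(11!(7)!)]×11! = 18!/(7)! = P(18,11) = 1,270,312,243,200.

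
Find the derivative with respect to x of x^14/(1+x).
Quotient rule: [14x^{13}(1+x) - x^14]/(1+x)².
Final answer: (14x^13(1+x) - x^14)/(1+x)²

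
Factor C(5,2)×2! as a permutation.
P(5,2)

Reasoning: C(5,2)×2! = [5!/(2!(3)!)]×2! = 5!/(3)! = P(5,2) = 20.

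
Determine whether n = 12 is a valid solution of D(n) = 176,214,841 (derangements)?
Yes

Reasoning: D(12) = (12-1)·[D(11) + D(10)] = 11·[14,684,570 + 1,334,961] = 176,214,841, which equals 176,214,841.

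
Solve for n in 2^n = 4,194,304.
22

Working:
4,194,304 = 1,024 × 1,024 × 4 = 2^10 × 2^10 × 2^2 = 2^22, so n = 22.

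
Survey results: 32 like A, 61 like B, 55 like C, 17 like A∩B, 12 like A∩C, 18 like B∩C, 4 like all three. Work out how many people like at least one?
105

|A∪B∪C| = 32+61+55-17-12-18+4 = 105.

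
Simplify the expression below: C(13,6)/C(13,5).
4/3

Solution: C(n,k+1)/C(n,k) = (n−k)/(k+1). Here (13−5)/(5+1) = 8/6 = 4/3.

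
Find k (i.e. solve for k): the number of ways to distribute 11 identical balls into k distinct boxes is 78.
3

Stars and bars: the count is C(11+k−1, k−1), increasing in k. k=2: C(12,1) = 12, k=3: C(13,2) = 78 ✓. So k = 3.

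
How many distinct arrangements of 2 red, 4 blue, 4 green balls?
3,150

Solution: Multinomial: 10!/(2! × 4! × 4!) = 3,150.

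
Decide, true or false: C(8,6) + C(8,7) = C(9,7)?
Pascal's identity: LHS = 28 + 8 = 36; RHS = C(9,7) = 36. Both sides agree, so the statement holds.
Final answer: True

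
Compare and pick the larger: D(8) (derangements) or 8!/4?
D(8)

Reasoning: D(8) = (8-1)·[D(7) + D(6)] = 7·[1,854 + 265] = 14,833; 8!/4 = 40,320/4 = 10,080.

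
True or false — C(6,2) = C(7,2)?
LHS = C(6,2) = 15; RHS = C(7,2) = 21. 15 ≠ 21, so the statement does not hold.

Answer: False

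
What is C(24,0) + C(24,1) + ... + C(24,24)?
16,777,216

Explanation: Sum of binomial coefficients = 2^24 = 16,777,216.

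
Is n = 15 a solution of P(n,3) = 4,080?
No

Solution: P(15,3) = 15·14·13 = 2,730, which does not equal 4,080.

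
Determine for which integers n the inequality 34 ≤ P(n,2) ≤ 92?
7, 8, 9, 10
P(6,2)=30; P(7,2)=42; P(8,2)=56; P(9,2)=72; P(10,2)=90; P(11,2)=110. So valid n = 7, 8, 9, 10.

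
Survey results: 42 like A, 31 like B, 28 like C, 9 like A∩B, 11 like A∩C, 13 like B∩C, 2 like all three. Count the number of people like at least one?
70
|A∪B∪C| = 42+31+28-9-11-13+2 = 70.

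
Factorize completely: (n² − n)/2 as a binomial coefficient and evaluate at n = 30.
(n² − n)/2 = n(n−1)/2 = C(n,2). At n = 30: C(30,2) = 435.
Final answer: C(n,2); C(30,2) = 435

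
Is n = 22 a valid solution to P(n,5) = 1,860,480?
No

P(22,5) = 22·21·20·19·18 = 3,160,080, which does not equal 1,860,480.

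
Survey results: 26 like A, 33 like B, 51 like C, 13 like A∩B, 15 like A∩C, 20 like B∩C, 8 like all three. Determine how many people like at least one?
|A∪B∪C| = 26+33+51-13-15-20+8 = 70.

Answer: 70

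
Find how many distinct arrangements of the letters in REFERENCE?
7,560

Reasoning: Word has 9 letters (R=2, E=4, F=1, N=1, C=1). Arrangements: 9!/Π(k!) = 7,560.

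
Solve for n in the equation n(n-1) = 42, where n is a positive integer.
7

Reasoning: n² − n − 42 = 0, so n = (1 ± √(1 + 4·42))/2 = (1 ± √169)/2 = (1 ± 13)/2, i.e. n = 7 or n = -6. Taking the positive root, n = 7 (check: 7×6 = 42).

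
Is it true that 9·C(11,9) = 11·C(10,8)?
True
Absorption identity k·C(n,k) = n·C(n-1,k-1). LHS = 9·55 = 495; RHS = 11·45 = 495.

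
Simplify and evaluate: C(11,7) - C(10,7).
210

Working:
C(11,7) - C(10,7) = C(10,6) = 210.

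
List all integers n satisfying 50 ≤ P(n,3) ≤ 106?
5
P(4,3)=24; P(5,3)=60; P(6,3)=120. So valid n = 5.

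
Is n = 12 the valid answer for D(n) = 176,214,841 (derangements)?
Yes

Working:
D(12) = (12-1)·[D(11) + D(10)] = 11·[14,684,570 + 1,334,961] = 176,214,841, which equals 176,214,841.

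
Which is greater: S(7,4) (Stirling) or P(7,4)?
P(7,4)

Working:
S(7,4) = 4·S(6,4) + S(6,3) = 4·65 + 90 = 350; P(7,4) = 840.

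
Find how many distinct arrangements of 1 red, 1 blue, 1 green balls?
6

Multinomial: 3!/(1! × 1! × 1!) = 6.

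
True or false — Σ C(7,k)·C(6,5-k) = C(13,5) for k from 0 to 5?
True

Reasoning: Vandermonde's identity gives C(13,5) = 1,287; RHS C(13,5) = 1,287.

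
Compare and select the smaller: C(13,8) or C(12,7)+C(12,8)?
By Pascal's identity: C(13,8) = C(12,7)+C(12,8) = 1,287. Equal.

Answer: Equal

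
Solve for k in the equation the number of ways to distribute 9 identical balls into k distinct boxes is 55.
3
Stars and bars: the count is C(9+k−1, k−1), increasing in k. k=2: C(10,1) = 10, k=3: C(11,2) = 55 ✓. So k = 3.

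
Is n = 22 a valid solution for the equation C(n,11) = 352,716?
No

C(22,11) = 22·21·20·19·18·17·16·15·14·13·12/11! = 28,158,588,057,600/39,916,800 = 705,432, which does not equal 352,716.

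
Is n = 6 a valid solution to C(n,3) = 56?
No

Reasoning: C(6,3) = 6·5·4/3! = 120/6 = 20, which does not equal 56.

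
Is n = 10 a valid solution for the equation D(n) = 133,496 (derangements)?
No

Working:
D(10) = (10-1)·[D(9) + D(8)] = 9·[133,496 + 14,833] = 1,334,961, which does not equal 133,496.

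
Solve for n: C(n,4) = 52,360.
35
C(n,4) = n(n−1)(n−2)(n−3)/4! is increasing in n, and n(n−1)(n−2)(n−3) = 4!·52,360 = 1,256,640 ≈ (n−1.5)^4 gives n ≈ 35.0. Check: C(33,4) = 40,920, C(34,4) = 46,376, C(35,4) = 52,360 ✓. So n = 35.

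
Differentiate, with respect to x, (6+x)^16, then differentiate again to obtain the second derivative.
First derivative: 16(6+x)^{15}. Second derivative: 16·15·(6+x)^{14} = 240(6+x)^{14}.

Answer: 240(6+x)^14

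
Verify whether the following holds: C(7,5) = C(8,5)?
False

Explanation: LHS = C(7,5) = 21; RHS = C(8,5) = 56. 21 ≠ 56, so the statement does not hold.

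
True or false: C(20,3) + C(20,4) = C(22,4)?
Pascal's identity gives C(21,4) = 5,985, whereas C(22,4) = 7,315.
Final answer: False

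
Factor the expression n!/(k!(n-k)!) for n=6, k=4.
C(6,4) = 15
This is the binomial coefficient C(6,4) = 15.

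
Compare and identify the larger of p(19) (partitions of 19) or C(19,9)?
C(19,9)

Pentagonal recurrence p(n) = p(n−1) + p(n−2) − p(n−5) − p(n−7) + …: p(19) = p(18) + p(17) − p(14) − p(12) + p(7) + p(4) = 385 + 297 − 135 − 77 + 15 + 5 = 490; C(19,9) = 92,378.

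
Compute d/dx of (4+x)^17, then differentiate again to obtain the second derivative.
First derivative: 17(4+x)^{16}. Second derivative: 17·16·(4+x)^{15} = 272(4+x)^{15}.
Final answer: 272(4+x)^15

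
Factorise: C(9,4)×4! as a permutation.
P(9,4)

Solution: C(9,4)×4! = [9!/(4!(5)!)]×4! = 9!/(5)! = P(9,4) = 3,024.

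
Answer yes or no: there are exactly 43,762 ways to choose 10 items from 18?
No
C(18,10) = 43,758 ≠ 43762.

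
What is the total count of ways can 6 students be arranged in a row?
720

Explanation: Arrangements of 6 distinct objects: 6! = 720.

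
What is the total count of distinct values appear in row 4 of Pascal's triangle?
3
Row 4 has entries C(4,0)..C(4,4); by symmetry C(4,k)=C(4,4-k), giving 3 distinct values.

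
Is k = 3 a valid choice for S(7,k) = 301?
S(7,3) = 3·S(6,3) + S(6,2) = 3·90 + 31 = 301, which equals 301.

Answer: Yes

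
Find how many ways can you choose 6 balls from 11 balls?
C(11,6) = 11! / (6! × (11-6)!)
         = 11! / (6! × 5!)
         = 462
Final answer: 462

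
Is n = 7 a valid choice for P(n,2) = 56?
P(7,2) = 7·6 = 42, which does not equal 56.

Answer: No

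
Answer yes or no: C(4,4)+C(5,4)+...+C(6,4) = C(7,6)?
No

Hockey stick identity gives Σ = C(7,5) = 21; RHS C(7,6) = 7.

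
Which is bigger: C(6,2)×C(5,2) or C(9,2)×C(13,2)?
C(9,2)×C(13,2)

Working:
C(6,2)×C(5,2)=150, C(9,2)×C(13,2)=2,808.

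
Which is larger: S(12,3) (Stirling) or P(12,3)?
S(12,3)

Solution: S(12,3) = 3·S(11,3) + S(11,2) = 3·28,501 + 1,023 = 86,526; P(12,3) = 1,320.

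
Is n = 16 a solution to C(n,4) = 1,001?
No

Solution: C(16,4) = 16·15·14·13/4! = 43,680/24 = 1,820, which does not equal 1,001.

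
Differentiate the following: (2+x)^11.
11(2+x)^10

Reasoning: Using the power rule: d/dx (2+x)^11 = 11(2+x)^{10}.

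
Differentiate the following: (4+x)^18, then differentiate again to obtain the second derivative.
306(4+x)^16

First derivative: 18(4+x)^{17}. Second derivative: 18·17·(4+x)^{16} = 306(4+x)^{16}.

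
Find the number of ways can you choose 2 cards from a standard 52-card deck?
C(52,2) = 1,326.

Answer: 1,326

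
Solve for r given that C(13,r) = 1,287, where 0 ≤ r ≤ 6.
5
C(13,r) is increasing for 0 ≤ r ≤ 6. Stepping up (C(13,r+1) = C(13,r)·(13−r)/(r+1)): C(13,1) = 13, C(13,2) = 78, C(13,3) = 286, C(13,4) = 715, C(13,5) = 1,287 ✓. So r = 5.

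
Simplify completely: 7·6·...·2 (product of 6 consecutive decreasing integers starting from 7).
5,040

Explanation: This is P(7,6) = 7!/(1)! = 5,040.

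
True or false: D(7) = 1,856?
False

Explanation: Derangements of 7 elements: D(7) = (7-1)·[D(6) + D(5)] = 6·[265 + 44] = 1,854.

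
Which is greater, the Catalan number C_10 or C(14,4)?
C_10

Reasoning: C_10 = C(20,10)/(10+1) = 184,756/11 = 16,796; C(14,4) = 1,001.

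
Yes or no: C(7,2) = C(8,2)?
LHS = C(7,2) = 21; RHS = C(8,2) = 28. 21 ≠ 28, so the statement does not hold.

Answer: No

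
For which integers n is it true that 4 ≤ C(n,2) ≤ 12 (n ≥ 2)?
4, 5

Reasoning: C(3,2)=3; C(4,2)=6; C(5,2)=10; C(6,2)=15. So valid n = 4, 5.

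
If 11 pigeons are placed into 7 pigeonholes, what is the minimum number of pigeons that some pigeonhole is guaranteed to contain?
Pigeonhole: ⌈11/7⌉ = 2.

Answer: 2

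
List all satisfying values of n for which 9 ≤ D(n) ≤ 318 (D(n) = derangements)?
Using D(n) = (n−1)[D(n−1) + D(n−2)] with D(1)=0, D(2)=1: D(3)=2; D(4)=9; D(5)=44; D(6)=265; D(7)=1,854. So valid n = 4, 5, 6.
Final answer: 4, 5, 6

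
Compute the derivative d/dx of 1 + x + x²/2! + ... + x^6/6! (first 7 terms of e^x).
1 + x + x²/2! + ... + x^5/5!

Working:
Differentiating term by term gives the first 6 terms of e^x.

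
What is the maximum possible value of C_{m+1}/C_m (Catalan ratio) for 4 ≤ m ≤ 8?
C_{m+1}/C_m = 2(2m+1)/(m+2), which increases with m. Maximum at m = 8: 2·17/10 = 17/5.
Final answer: 17/5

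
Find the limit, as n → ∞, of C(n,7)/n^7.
C(n,7) ≈ n^7/7! for large n. Limit = 1/7! = 1/5040.

Answer: 1/5040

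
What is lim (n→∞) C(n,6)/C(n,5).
∞

Working:
C(n,6)/C(n,5) = (n-5)/6 → ∞ as n → ∞.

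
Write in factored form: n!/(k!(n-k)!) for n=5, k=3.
C(5,3) = 10

This is the binomial coefficient C(5,3) = 10.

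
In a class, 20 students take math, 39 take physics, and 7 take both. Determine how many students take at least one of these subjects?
52

Working:
|A∪B| = |A|+|B|-|A∩B| = 20+39-7 = 52.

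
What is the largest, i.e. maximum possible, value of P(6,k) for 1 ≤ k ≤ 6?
720

Solution: P(6,k) increases in k, so maximum at k = 6: 6! = 720.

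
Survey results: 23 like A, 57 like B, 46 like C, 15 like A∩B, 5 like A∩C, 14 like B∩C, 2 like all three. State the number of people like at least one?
94

Reasoning: |A∪B∪C| = 23+57+46-15-5-14+2 = 94.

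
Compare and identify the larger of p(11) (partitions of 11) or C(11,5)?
C(11,5)

Explanation: Pentagonal recurrence p(n) = p(n−1) + p(n−2) − p(n−5) − p(n−7) + …: p(11) = p(10) + p(9) − p(6) − p(4) = 42 + 30 − 11 − 5 = 56; C(11,5) = 462.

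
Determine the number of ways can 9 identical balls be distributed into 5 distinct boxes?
715

Reasoning: C(9+5-1, 5-1) = C(13, 4) = 715.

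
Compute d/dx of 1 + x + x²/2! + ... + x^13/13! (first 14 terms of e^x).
Differentiating term by term gives the first 13 terms of e^x.
Final answer: 1 + x + x²/2! + ... + x^12/12!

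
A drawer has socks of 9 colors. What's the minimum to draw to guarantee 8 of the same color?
Worst case: 7 of each = 63. One more: 64.
Final answer: 64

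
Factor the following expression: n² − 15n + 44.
(n − 4)(n − 11)

Solution: Seek roots whose sum is 15 and product is 44: (4, 11). So n² − 15n + 44 = (n − 4)(n − 11).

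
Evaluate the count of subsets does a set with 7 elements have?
128

Reasoning: Each element can be included or excluded: 2^7 = 128.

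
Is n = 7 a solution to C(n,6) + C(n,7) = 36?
No

Reasoning: C(7,6) + C(7,7) = 7 + 1 = 8, which does not equal 36.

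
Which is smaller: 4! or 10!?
4!

4!=24, 10!=3,628,800. 10! > 4!.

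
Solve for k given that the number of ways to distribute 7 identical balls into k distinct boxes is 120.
Stars and bars: the count is C(7+k−1, k−1), increasing in k. k=2: C(8,1) = 8, k=3: C(9,2) = 36, k=4: C(10,3) = 120 ✓. So k = 4.

Answer: 4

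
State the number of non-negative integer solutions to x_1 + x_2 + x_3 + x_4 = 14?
C(14+4-1, 4-1) = 680.
Final answer: 680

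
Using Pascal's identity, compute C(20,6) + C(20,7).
116,280

Working:
C(20,6) + C(20,7) = C(21,7) = 116,280.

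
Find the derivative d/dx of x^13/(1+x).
(13x^12(1+x) - x^13)/(1+x)²
Quotient rule: [13x^{12}(1+x) - x^13]/(1+x)².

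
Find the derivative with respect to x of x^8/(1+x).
(8x^7(1+x) - x^8)/(1+x)²
Quotient rule: [8x^{7}(1+x) - x^8]/(1+x)².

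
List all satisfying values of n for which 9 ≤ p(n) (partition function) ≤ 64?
6, 7, 8, 9, 10, 11

Explanation: Tabulating p(n) via p(n) = p(n−1) + p(n−2) − p(n−5) − p(n−7) + …: p(5)=7; p(6)=11; p(7)=15; p(8)=22; p(9)=30; p(10)=42; p(11)=56; p(12)=77. So valid n = 6, 7, 8, 9, 10, 11.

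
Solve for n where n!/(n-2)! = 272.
17

n!/(n-2)! = n×(n-1), a product of 2 consecutive integers ≈ (n−0.5)^2. 272^(1/2) + 0.5 ≈ 17.0; check n = 17: 17×16 = 272 ✓. So n = 17.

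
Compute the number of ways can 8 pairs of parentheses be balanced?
1,430

Solution: Using the Catalan number formula: C_n = C(2n, n) / (n+1)
C_8 = C(16, 8) / (8+1)
     = 12870 / 9
     = 1,430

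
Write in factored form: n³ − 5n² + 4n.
n(n − 1)(n − 4)
n³ − 5n² + 4n = n(n² − 5n + 4) = n(n − 1)(n − 4).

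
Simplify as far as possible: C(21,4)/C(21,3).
9/2

Reasoning: C(n,k+1)/C(n,k) = (n−k)/(k+1). Here (21−3)/(3+1) = 18/4 = 9/2.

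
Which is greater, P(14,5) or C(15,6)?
P(14,5)

Explanation: P(14,5)=240,240, C(15,6)=5,005.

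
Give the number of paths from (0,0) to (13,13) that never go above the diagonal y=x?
Counted by the Catalan number C_13: C_13 = C(26,13)/(13+1) = 10,400,600/14 = 742,900.

Answer: 742,900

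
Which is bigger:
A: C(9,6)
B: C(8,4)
A

Solution: A=C(9,6)=84, B=C(8,4)=70.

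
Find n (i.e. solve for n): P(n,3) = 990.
P(n,3) = n(n−1)(n−2) is increasing in n; n(n−1)(n−2) ≈ (n−1)^3 = 990 gives n ≈ 11.0. Check: P(9,3) = 504, P(10,3) = 720, P(11,3) = 990 ✓. So n = 11.

Answer: 11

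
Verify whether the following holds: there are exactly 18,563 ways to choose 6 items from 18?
False

Reasoning: C(18,6) = 18,564 ≠ 18563.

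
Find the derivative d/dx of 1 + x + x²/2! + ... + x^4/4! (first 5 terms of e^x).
1 + x + x²/2! + ... + x^3/3!

Solution: Differentiating term by term gives the first 4 terms of e^x.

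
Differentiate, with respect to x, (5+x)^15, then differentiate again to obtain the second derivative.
210(5+x)^13
First derivative: 15(5+x)^{14}. Second derivative: 15·14·(5+x)^{13} = 210(5+x)^{13}.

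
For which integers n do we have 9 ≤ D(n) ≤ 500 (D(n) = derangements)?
4, 5, 6

Explanation: Using D(n) = (n−1)[D(n−1) + D(n−2)] with D(1)=0, D(2)=1: D(3)=2; D(4)=9; D(5)=44; D(6)=265; D(7)=1,854. So valid n = 4, 5, 6.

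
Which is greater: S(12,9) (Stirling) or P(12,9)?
P(12,9)

Solution: S(12,9) = 9·S(11,9) + S(11,8) = 9·1,155 + 11,880 = 22,275; P(12,9) = 79,833,600.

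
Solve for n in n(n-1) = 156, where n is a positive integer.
13

n² − n − 156 = 0, so n = (1 ± √(1 + 4·156))/2 = (1 ± √625)/2 = (1 ± 25)/2, i.e. n = 13 or n = -12. Taking the positive root, n = 13 (check: 13×12 = 156).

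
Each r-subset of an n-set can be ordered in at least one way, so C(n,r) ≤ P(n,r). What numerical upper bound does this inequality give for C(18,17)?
P(18,17) = 18·17·16·15·14·13·12·11·10·9·8·7·6·5·4·3·2 = 6,402,373,705,728,000, so C(18,17) ≤ 6,402,373,705,728,000. (The bound is loose by a factor of 17! = 355,687,428,096,000: C(18,17) = 6,402,373,705,728,000/355,687,428,096,000 = 18.)

Answer: 6,402,373,705,728,000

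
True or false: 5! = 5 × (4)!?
By definition n! = n × (n-1)!, so 5! = 5 × 4!.
Final answer: True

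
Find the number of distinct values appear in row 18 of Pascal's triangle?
10

Working:
Row 18 has entries C(18,0)..C(18,18); by symmetry C(18,k)=C(18,18-k), giving 10 distinct values.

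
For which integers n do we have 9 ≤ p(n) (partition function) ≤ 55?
6, 7, 8, 9, 10

Tabulating p(n) via p(n) = p(n−1) + p(n−2) − p(n−5) − p(n−7) + …: p(5)=7; p(6)=11; p(7)=15; p(8)=22; p(9)=30; p(10)=42; p(11)=56. So valid n = 6, 7, 8, 9, 10.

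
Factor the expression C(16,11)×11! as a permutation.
P(16,11)

Working:
C(16,11)×11! = [16!/(11!(5)!)]×11! = 16!/(5)! = P(16,11) = 174,356,582,400.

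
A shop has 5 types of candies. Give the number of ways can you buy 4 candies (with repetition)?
70

Solution: Stars and bars: C(4+5-1, 4) = C(8, 4) = 70.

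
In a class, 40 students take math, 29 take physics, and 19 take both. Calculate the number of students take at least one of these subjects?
|A∪B| = |A|+|B|-|A∩B| = 40+29-19 = 50.
Final answer: 50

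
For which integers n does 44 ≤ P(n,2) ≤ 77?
P(7,2)=42; P(8,2)=56; P(9,2)=72; P(10,2)=90. So valid n = 8, 9.
Final answer: 8, 9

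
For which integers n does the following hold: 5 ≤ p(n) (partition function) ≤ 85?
4, 5, 6, 7, 8, 9, 10, 11, 12

Working:
Tabulating p(n) via p(n) = p(n−1) + p(n−2) − p(n−5) − p(n−7) + …: p(3)=3; p(4)=5; p(5)=7; p(6)=11; p(7)=15; p(8)=22; p(9)=30; p(10)=42; p(11)=56; p(12)=77; p(13)=101. So valid n = 4, 5, 6, 7, 8, 9, 10, 11, 12.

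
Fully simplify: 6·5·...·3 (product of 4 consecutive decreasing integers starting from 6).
360

Solution: This is P(6,4) = 6!/(2)! = 360.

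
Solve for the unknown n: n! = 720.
6

Reasoning: n! is strictly increasing. 4! = 24, 5! = 120, 6! = 720 ✓. So n = 6.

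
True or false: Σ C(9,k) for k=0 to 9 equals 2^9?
True

Reasoning: Binomial theorem: Σ C(9,k) = (1+1)^9 = 2^9 = 512; RHS 2^9 = 512.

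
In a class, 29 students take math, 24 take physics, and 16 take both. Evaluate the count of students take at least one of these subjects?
37

|A∪B| = |A|+|B|-|A∩B| = 29+24-16 = 37.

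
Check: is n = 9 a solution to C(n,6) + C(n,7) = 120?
Yes

Reasoning: C(9,6) + C(9,7) = 84 + 36 = 120, which equals 120.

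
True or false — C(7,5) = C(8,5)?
False

Solution: LHS = C(7,5) = 21; RHS = C(8,5) = 56. 21 ≠ 56, so the statement does not hold.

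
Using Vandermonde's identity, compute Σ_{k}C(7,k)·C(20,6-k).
296,010

Solution: = C(7+20,6) = C(27,6) = 296,010.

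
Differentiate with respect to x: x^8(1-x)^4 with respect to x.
8x^7(1-x)^4 - 4x^8(1-x)^3
Product rule: 8x^{7}(1-x)^{4} + x^8·(-4)(1-x)^{3}.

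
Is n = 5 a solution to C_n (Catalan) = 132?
No

Explanation: C_5 = C(10,5)/(5+1) = 252/6 = 42, which does not equal 132.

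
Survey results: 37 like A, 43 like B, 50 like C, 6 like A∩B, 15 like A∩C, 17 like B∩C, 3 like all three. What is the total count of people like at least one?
|A∪B∪C| = 37+43+50-6-15-17+3 = 95.
Final answer: 95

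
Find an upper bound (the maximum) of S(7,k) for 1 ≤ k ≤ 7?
350

Row S(7,k) for k = 1..7 (via S(n,k) = k·S(n−1,k) + S(n−1,k−1)): 1, 63, 301, 350, 140, 21, 1. The row is unimodal; maximum at k = 4: 350.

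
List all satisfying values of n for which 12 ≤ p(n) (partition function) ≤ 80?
7, 8, 9, 10, 11, 12

Tabulating p(n) via p(n) = p(n−1) + p(n−2) − p(n−5) − p(n−7) + …: p(6)=11; p(7)=15; p(8)=22; p(9)=30; p(10)=42; p(11)=56; p(12)=77; p(13)=101. So valid n = 7, 8, 9, 10, 11, 12.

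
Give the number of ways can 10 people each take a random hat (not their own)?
1,334,961

Using D(n) = (n-1)[D(n-1) + D(n-2)]:
D(10) = (10-1) × [D(9) + D(8)]
      = 9 × [133496 + 14833]
      = 9 × 148329
      = 1,334,961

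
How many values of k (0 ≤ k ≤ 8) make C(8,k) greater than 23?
5

Reasoning: Row 8 is unimodal and symmetric about k=8/2. C(8,1)=8 ≤ 23; C(8,2)=28 > 23; by symmetry C(8,k) > 23 for k = 2..6. That's 6 - 2 + 1 = 5 values.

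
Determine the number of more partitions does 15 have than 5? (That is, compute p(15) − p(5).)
Pentagonal recurrence p(n) = p(n−1) + p(n−2) − p(n−5) − p(n−7) + …: p(15) = p(14) + p(13) − p(10) − p(8) + p(3) + p(0) = 135 + 101 − 42 − 22 + 3 + 1 = 176.
p(5) = p(4) + p(3) − p(0) = 5 + 3 − 1 = 7.
Difference = 176 − 7 = 169.

Answer: 169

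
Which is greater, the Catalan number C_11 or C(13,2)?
C_11

Reasoning: C_11 = C(22,11)/(11+1) = 705,432/12 = 58,786; C(13,2) = 78.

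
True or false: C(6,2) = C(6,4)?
Symmetry C(n,k) = C(n,n-k): C(6,2) = 15 and C(6,4) = 15. Both sides agree, so the statement holds.
Final answer: True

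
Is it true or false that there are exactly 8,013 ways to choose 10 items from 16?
False

Explanation: C(16,10) = 8,008 ≠ 8013.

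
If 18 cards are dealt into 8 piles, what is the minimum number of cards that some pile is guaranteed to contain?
3

Solution: Pigeonhole: ⌈18/8⌉ = 3.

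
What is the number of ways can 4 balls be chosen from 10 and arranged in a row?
5,040

P(10,4) = 10!/(10-4)! = 5,040.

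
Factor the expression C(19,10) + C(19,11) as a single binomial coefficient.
By Pascal's identity: C(19,10) + C(19,11) = C(20,11) = 167,960.

Answer: C(20,11)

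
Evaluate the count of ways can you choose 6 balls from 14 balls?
3,003
C(14,6) = 14! / (6! × (14-6)!)
         = 14! / (6! × 8!)
         = 3,003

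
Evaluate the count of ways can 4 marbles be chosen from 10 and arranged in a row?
5,040

Reasoning: P(10,4) = 10!/(10-4)! = 5,040.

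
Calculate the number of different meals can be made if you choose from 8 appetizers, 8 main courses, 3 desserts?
192

Working:
By the multiplication principle: 8 × 8 × 3 = 192.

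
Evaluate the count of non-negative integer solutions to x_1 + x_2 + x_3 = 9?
55

C(9+3-1, 3-1) = 55.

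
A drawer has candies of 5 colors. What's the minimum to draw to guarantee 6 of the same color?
26

Reasoning: Worst case: 5 of each = 25. One more: 26.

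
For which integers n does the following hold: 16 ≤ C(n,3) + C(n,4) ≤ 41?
6
C(5,3)+C(5,4)=15; C(6,3)+C(6,4)=35; C(7,3)+C(7,4)=70. So valid n = 6.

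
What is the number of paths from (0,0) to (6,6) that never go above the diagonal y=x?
132
Counted by the Catalan number C_6: C_6 = C(12,6)/(6+1) = 924/7 = 132.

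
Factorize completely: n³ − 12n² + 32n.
n(n − 4)(n − 8)

Explanation: n³ − 12n² + 32n = n(n² − 12n + 32) = n(n − 4)(n − 8).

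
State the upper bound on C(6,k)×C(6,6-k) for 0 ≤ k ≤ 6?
C(6,k)·C(6,6-k) = C(6,k)², maximised at the centre k = 3: C(6,3)² = 400.

Answer: 400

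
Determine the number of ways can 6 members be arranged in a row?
720

Explanation: Arrangements of 6 distinct objects: 6! = 720.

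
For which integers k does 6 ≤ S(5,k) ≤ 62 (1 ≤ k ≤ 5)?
2, 3, 4

Solution: S(5,1)=1; S(5,2)=15; S(5,3)=25; S(5,4)=10; S(5,5)=1. So valid k = 2, 3, 4.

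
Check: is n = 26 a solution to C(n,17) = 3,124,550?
Yes

Solution: C(26,17) = 26·25·24·23·22·21·20·19·18·17·16·15·14·13·12·11·10/17! = 1,111,363,153,457,356,800,000/355,687,428,096,000 = 3,124,550, which equals 3,124,550.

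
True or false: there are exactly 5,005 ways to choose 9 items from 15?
True

C(15,9) = 5,005.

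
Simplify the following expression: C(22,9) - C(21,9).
203,490

Explanation: C(22,9) - C(21,9) = C(21,8) = 203,490.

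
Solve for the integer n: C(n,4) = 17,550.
27
C(n,4) = n(n−1)(n−2)(n−3)/4! is increasing in n, and n(n−1)(n−2)(n−3) = 4!·17,550 = 421,200 ≈ (n−1.5)^4 gives n ≈ 27.0. Check: C(25,4) = 12,650, C(26,4) = 14,950, C(27,4) = 17,550 ✓. So n = 27.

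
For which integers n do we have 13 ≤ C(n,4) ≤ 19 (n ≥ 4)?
6

Solution: C(5,4)=5; C(6,4)=15; C(7,4)=35. So valid n = 6.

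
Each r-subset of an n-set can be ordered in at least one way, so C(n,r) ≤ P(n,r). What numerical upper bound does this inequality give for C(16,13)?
3,487,131,648,000

Explanation: P(16,13) = 16·15·14·13·12·11·10·9·8·7·6·5·4 = 3,487,131,648,000, so C(16,13) ≤ 3,487,131,648,000. (The bound is loose by a factor of 13! = 6,227,020,800: C(16,13) = 3,487,131,648,000/6,227,020,800 = 560.)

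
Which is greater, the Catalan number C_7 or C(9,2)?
C_7 = C(14,7)/(7+1) = 3,432/8 = 429; C(9,2) = 36.
Final answer: C_7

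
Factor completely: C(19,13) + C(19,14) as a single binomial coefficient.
C(20,14)
By Pascal's identity: C(19,13) + C(19,14) = C(20,14) = 38,760.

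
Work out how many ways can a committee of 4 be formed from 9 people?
C(9,4) = 9! / (4! × (9-4)!)
         = 9! / (4! × 5!)
         = 126

Answer: 126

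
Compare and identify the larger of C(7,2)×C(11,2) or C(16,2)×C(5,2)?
C(16,2)×C(5,2)

Solution: C(7,2)×C(11,2)=1,155, C(16,2)×C(5,2)=1,200.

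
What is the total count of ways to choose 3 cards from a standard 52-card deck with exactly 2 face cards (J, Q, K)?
2,640

Working:
12 face cards and 40 non-face cards: C(12,2) × C(40,1) = 66 × 40 = 2,640.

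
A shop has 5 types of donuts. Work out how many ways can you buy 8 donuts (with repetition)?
495

Reasoning: Stars and bars: C(8+5-1, 8) = C(12, 8) = 495.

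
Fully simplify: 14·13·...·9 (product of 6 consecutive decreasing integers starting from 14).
This is P(14,6) = 14!/(8)! = 2,162,160.
Final answer: 2,162,160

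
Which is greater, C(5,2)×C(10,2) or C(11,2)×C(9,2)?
C(11,2)×C(9,2)

Working:
C(5,2)×C(10,2)=450, C(11,2)×C(9,2)=1,980.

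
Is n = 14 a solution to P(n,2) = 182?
Yes

P(14,2) = 14·13 = 182, which equals 182.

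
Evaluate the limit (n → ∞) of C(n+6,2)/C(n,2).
1

Explanation: Both numerator and denominator grow as n^2/2! for large n, so the ratio → 1.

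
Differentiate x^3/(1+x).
(3x^2(1+x) - x^3)/(1+x)²

Solution: Quotient rule: [3x^{2}(1+x) - x^3]/(1+x)².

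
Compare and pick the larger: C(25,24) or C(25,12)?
C(25,12)
C(25,24)=25, C(25,12)=5,200,300.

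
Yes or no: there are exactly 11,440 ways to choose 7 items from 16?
Yes
C(16,7) = 11,440.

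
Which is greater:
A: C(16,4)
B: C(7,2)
A

Reasoning: A=C(16,4)=1,820, B=C(7,2)=21.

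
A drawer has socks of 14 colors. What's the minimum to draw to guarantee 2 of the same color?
15
Worst case: 1 of each = 14. One more: 15.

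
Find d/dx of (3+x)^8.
Using the power rule: d/dx (3+x)^8 = 8(3+x)^{7}.

Answer: 8(3+x)^7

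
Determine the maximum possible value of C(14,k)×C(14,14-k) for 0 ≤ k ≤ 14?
C(14,k)·C(14,14-k) = C(14,k)², maximised at the centre k = 7: C(14,7)² = 11,778,624.
Final answer: 11,778,624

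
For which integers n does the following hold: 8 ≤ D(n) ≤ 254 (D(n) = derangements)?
4, 5

Working:
Using D(n) = (n−1)[D(n−1) + D(n−2)] with D(1)=0, D(2)=1: D(3)=2; D(4)=9; D(5)=44; D(6)=265. So valid n = 4, 5.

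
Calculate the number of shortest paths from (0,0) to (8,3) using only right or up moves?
165

Working:
Choose 8 rights from 11 moves: C(11,8) = 165.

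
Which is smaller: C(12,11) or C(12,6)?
C(12,11)

Solution: C(12,11)=12, C(12,6)=924.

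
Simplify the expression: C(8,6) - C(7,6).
21

Solution: C(8,6) - C(7,6) = C(7,5) = 21.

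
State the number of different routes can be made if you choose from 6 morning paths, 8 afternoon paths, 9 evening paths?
432

By the multiplication principle: 6 × 8 × 9 = 432.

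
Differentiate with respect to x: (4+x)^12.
12(4+x)^11

Reasoning: Using the power rule: d/dx (4+x)^12 = 12(4+x)^{11}.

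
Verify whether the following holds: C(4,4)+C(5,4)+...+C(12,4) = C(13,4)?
False
Hockey stick identity gives Σ = C(13,5) = 1,287; RHS C(13,4) = 715.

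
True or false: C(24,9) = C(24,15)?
True

Explanation: C(24,9) = C(24,24-9) by the symmetry property; both equal 1,307,504.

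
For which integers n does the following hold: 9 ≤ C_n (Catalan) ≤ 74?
C_3=5; C_4=14; C_5=42; C_6=132. So valid n = 4, 5.

Answer: 4, 5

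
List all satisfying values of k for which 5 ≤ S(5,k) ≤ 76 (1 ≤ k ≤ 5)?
S(5,1)=1; S(5,2)=15; S(5,3)=25; S(5,4)=10; S(5,5)=1. So valid k = 2, 3, 4.
Final answer: 2, 3, 4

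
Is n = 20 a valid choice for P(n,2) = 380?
P(20,2) = 20·19 = 380, which equals 380.
Final answer: Yes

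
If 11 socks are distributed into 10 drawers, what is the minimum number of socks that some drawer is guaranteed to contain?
2

Pigeonhole: ⌈11/10⌉ = 2.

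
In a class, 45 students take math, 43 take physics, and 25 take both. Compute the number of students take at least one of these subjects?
63

Reasoning: |A∪B| = |A|+|B|-|A∩B| = 45+43-25 = 63.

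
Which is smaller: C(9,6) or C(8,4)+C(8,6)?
C(9,6)

C(9,6)=84; C(8,4)+C(8,6)=70+28=98.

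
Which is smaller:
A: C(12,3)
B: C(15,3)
A

Reasoning: A=C(12,3)=220, B=C(15,3)=455.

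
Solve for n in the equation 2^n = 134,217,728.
27

Explanation: 134,217,728 = 1,024 × 1,024 × 128 = 2^10 × 2^10 × 2^7 = 2^27, so n = 27.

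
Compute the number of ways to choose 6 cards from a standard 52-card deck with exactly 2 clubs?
6,415,578

Working:
13 clubs and 39 non-clubs: C(13,2) × C(39,4) = 78 × 82251 = 6,415,578.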